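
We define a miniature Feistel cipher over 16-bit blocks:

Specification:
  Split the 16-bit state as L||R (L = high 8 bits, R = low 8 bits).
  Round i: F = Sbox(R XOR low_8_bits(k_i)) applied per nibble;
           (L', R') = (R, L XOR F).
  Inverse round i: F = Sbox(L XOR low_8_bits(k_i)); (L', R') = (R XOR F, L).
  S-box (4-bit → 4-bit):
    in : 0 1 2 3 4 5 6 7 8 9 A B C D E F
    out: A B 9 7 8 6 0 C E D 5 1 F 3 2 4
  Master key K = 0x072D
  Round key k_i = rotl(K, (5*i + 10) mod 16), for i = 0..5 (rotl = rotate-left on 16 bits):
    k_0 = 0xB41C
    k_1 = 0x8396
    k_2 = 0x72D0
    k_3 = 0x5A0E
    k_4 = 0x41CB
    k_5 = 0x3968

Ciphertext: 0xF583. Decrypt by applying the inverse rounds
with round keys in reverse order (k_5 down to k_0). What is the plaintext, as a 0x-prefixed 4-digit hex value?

0x596D

s_0 = ciphertext = 0xF583
s_1 = InvRound(s_0, k_5) = 0x50F5
s_2 = InvRound(s_1, k_4) = 0x2450
s_3 = InvRound(s_2, k_3) = 0xC524
s_4 = InvRound(s_3, k_2) = 0x92C5
s_5 = InvRound(s_4, k_1) = 0x6D92
s_6 = InvRound(s_5, k_0) = 0x596D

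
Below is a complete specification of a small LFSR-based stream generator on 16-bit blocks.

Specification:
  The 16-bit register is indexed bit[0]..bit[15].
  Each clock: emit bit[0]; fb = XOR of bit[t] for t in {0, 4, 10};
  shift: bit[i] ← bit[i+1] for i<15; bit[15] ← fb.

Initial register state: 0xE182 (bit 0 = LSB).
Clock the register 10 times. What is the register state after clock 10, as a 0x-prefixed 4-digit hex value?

reg_0 = 0xE182
clock 1: out=0, reg = 0x70C1
clock 2: out=1, reg = 0xB860
clock 3: out=0, reg = 0x5C30
clock 4: out=0, reg = 0x2E18
clock 5: out=0, reg = 0x170C
clock 6: out=0, reg = 0x8B86
clock 7: out=0, reg = 0x45C3
clock 8: out=1, reg = 0x22E1
clock 9: out=1, reg = 0x9170
clock 10: out=0, reg = 0xC8B8

0xC8B8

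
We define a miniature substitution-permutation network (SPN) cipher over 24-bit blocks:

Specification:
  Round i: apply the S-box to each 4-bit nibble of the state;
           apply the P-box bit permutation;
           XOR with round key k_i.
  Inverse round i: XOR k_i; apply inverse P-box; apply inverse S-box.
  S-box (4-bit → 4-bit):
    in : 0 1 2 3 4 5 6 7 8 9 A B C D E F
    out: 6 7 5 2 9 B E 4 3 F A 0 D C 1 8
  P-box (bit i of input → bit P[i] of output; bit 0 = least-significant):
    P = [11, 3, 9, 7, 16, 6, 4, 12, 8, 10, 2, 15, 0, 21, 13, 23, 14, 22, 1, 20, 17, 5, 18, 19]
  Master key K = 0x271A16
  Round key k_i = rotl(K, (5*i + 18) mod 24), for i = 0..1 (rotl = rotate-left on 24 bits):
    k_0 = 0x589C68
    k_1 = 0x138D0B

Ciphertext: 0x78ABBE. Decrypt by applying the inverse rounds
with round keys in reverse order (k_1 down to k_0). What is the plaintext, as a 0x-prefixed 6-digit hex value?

s_0 = ciphertext = 0x78ABBE
s_1 = InvRound(s_0, k_1) = 0x53102D
s_2 = InvRound(s_1, k_0) = 0x4BE68E

0x4BE68E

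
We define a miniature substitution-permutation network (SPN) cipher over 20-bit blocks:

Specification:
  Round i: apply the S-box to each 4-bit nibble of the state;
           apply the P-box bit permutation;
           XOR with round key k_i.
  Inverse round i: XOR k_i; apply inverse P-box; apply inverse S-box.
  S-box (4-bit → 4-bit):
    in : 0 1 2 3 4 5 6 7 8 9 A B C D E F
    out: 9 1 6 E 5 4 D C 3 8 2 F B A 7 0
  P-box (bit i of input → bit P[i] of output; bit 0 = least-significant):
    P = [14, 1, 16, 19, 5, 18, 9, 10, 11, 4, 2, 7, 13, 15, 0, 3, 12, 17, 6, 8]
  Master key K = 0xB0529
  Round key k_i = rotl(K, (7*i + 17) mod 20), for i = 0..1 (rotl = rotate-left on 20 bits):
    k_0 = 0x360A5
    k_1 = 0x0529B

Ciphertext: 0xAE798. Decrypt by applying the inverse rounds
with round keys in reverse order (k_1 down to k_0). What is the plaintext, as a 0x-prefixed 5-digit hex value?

s_0 = ciphertext = 0xAE798
s_1 = InvRound(s_0, k_1) = 0xCEF9D
s_2 = InvRound(s_1, k_0) = 0xDD8B7

0xDD8B7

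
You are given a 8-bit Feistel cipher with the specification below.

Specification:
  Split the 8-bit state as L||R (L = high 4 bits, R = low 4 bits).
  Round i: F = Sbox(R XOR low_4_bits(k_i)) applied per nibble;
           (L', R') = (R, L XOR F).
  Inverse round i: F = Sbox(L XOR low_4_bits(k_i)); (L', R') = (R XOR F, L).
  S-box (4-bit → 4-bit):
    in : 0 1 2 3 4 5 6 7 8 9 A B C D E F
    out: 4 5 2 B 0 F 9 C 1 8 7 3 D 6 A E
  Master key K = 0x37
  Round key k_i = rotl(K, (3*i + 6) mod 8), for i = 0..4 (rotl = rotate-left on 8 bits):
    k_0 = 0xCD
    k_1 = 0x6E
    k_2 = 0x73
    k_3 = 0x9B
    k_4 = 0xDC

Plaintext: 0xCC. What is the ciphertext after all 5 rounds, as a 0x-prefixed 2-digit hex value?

0x82

s_0 = plaintext = 0xCC
s_1 = Round(s_0, k_0) = 0xC9
s_2 = Round(s_1, k_1) = 0x90
s_3 = Round(s_2, k_2) = 0x02
s_4 = Round(s_3, k_3) = 0x28
s_5 = Round(s_4, k_4) = 0x82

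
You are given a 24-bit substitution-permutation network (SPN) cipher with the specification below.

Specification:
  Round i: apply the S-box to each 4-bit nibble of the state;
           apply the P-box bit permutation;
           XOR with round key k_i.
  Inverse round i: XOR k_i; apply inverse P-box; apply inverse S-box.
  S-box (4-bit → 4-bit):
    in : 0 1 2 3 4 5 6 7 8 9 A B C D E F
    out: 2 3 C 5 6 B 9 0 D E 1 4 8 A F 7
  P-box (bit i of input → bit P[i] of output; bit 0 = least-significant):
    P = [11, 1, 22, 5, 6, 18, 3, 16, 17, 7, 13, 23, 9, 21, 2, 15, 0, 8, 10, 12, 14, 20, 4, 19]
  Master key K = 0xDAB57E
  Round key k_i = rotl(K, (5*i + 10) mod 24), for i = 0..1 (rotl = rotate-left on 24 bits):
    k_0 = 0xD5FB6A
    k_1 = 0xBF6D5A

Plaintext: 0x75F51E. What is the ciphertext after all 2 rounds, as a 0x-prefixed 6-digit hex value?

s_0 = plaintext = 0x75F51E
s_1 = Round(s_0, k_0) = 0x33E08D
s_2 = Round(s_1, k_1) = 0x9EABA5

0x9EABA5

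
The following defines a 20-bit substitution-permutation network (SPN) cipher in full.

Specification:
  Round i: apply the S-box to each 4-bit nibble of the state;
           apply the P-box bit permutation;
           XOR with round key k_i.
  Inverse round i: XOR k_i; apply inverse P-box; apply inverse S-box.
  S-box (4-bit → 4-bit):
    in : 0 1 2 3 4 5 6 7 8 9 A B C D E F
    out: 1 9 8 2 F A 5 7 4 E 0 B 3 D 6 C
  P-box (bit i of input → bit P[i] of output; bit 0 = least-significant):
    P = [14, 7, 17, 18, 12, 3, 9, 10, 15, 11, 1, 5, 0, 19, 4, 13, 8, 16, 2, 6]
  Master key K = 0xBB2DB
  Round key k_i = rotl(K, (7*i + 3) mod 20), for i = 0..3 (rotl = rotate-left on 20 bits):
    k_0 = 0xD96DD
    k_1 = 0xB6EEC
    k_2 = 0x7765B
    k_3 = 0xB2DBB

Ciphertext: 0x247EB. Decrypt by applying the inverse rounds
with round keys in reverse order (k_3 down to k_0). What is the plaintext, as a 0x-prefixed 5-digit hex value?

s_0 = ciphertext = 0x247EB
s_1 = InvRound(s_0, k_3) = 0x59380
s_2 = InvRound(s_1, k_2) = 0x1D657
s_3 = InvRound(s_2, k_1) = 0xA44CE
s_4 = InvRound(s_3, k_0) = 0x3666D

0x3666D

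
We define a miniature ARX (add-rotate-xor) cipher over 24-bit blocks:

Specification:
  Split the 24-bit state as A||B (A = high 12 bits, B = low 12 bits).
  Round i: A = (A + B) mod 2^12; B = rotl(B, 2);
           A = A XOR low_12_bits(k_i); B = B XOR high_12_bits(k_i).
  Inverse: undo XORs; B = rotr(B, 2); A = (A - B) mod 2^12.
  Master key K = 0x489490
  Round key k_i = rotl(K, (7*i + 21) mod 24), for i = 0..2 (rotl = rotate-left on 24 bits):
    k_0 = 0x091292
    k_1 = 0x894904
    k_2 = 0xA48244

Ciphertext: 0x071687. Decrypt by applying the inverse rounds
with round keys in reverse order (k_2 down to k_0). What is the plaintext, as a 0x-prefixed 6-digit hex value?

0xB3135E

s_0 = ciphertext = 0x071687
s_1 = InvRound(s_0, k_2) = 0x302F33
s_2 = InvRound(s_1, k_1) = 0xC1DDE9
s_3 = InvRound(s_2, k_0) = 0xB3135E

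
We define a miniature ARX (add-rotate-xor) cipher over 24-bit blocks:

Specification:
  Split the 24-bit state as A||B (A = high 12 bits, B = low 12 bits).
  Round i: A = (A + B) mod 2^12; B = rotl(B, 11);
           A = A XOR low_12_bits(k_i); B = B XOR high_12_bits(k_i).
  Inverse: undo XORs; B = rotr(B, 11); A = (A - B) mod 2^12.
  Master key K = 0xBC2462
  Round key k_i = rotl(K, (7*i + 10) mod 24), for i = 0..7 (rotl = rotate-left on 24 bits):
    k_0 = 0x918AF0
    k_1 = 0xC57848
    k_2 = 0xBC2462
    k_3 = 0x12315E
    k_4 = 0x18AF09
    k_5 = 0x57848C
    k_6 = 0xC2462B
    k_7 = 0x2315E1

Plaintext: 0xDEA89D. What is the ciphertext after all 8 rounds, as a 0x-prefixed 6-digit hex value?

s_0 = plaintext = 0xDEA89D
s_1 = Round(s_0, k_0) = 0xC77556
s_2 = Round(s_1, k_1) = 0x985EFC
s_3 = Round(s_2, k_2) = 0xCE3CBC
s_4 = Round(s_3, k_3) = 0x8C177D
s_5 = Round(s_4, k_4) = 0xF37A34
s_6 = Round(s_5, k_5) = 0xDE7062
s_7 = Round(s_6, k_6) = 0x862C15
s_8 = Round(s_7, k_7) = 0x196C3B

0x196C3B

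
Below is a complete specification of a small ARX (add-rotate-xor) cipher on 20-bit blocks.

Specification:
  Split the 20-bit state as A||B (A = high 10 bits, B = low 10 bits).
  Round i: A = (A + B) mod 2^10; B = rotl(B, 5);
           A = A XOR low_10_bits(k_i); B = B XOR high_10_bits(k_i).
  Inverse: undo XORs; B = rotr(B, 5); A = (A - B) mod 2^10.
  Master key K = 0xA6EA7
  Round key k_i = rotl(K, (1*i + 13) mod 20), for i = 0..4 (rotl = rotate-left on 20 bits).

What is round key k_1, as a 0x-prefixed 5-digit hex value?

K = 0xA6EA7
k_0 = rotl(K, (1*0+13) mod 20) = rotl(K, 13) = 0x4F4DD
k_1 = rotl(K, (1*1+13) mod 20) = rotl(K, 14) = 0x9E9BA

0x9E9BA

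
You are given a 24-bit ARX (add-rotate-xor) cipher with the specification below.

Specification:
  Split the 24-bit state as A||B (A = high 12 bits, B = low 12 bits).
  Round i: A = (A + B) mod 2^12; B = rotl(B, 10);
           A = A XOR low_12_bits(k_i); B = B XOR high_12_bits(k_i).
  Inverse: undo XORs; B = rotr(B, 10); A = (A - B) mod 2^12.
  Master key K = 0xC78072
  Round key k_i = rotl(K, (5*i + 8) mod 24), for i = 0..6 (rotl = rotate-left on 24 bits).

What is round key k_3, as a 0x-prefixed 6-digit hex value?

K = 0xC78072
k_0 = rotl(K, (5*0+8) mod 24) = rotl(K, 8) = 0x8072C7
k_1 = rotl(K, (5*1+8) mod 24) = rotl(K, 13) = 0x0E58F0
k_2 = rotl(K, (5*2+8) mod 24) = rotl(K, 18) = 0xCB1E01
k_3 = rotl(K, (5*3+8) mod 24) = rotl(K, 23) = 0x63C039

0x63C039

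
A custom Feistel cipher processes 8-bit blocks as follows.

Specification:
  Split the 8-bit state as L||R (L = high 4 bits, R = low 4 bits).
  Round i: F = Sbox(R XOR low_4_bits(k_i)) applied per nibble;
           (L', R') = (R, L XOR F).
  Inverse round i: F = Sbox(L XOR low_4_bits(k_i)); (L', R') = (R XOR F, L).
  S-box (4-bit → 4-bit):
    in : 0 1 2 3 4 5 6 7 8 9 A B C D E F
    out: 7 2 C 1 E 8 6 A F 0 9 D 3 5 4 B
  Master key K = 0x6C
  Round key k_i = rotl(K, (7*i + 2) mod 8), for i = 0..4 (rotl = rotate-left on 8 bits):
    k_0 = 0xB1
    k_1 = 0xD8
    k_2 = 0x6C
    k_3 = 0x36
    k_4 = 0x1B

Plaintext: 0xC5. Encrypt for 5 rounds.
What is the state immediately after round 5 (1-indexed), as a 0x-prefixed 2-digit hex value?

s_0 = plaintext = 0xC5
s_1 = Round(s_0, k_0) = 0x52
s_2 = Round(s_1, k_1) = 0x2C
s_3 = Round(s_2, k_2) = 0xC5
s_4 = Round(s_3, k_3) = 0x5D
s_5 = Round(s_4, k_4) = 0xD3

0xD3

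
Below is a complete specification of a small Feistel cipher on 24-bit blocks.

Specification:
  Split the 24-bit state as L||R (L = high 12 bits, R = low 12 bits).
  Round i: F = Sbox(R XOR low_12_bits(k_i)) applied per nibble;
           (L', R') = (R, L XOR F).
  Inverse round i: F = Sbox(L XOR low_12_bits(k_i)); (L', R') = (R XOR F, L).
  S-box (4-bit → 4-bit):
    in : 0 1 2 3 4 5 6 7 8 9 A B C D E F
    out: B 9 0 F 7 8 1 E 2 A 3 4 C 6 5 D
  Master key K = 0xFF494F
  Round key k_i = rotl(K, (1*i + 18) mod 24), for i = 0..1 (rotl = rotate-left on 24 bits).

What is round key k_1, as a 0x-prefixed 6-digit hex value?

0x7FFA4A

K = 0xFF494F
k_0 = rotl(K, (1*0+18) mod 24) = rotl(K, 18) = 0x3FFD25
k_1 = rotl(K, (1*1+18) mod 24) = rotl(K, 19) = 0x7FFA4A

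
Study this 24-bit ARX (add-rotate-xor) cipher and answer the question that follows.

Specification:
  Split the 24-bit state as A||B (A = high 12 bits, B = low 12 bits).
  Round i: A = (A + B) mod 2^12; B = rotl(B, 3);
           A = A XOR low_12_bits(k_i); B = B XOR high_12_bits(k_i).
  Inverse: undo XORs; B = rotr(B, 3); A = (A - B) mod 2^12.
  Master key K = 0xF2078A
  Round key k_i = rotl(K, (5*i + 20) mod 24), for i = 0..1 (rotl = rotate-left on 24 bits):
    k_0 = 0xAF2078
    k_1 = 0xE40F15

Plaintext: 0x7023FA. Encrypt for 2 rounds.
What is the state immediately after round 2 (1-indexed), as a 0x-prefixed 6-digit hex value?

s_0 = plaintext = 0x7023FA
s_1 = Round(s_0, k_0) = 0xA84523
s_2 = Round(s_1, k_1) = 0x0B275A

0x0B275A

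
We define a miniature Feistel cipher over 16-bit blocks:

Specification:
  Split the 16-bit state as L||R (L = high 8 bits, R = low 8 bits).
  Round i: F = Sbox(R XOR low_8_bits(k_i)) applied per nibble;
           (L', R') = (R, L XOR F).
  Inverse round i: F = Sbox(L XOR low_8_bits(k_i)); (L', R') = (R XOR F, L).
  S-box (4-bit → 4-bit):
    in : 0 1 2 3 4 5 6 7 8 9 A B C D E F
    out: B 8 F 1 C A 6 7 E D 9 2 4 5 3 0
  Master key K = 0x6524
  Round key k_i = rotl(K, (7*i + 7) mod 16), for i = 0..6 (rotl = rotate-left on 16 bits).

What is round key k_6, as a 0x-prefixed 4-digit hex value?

0xCA48

K = 0x6524
k_0 = rotl(K, (7*0+7) mod 16) = rotl(K, 7) = 0x9232
k_1 = rotl(K, (7*1+7) mod 16) = rotl(K, 14) = 0x1949
k_2 = rotl(K, (7*2+7) mod 16) = rotl(K, 5) = 0xA48C
k_3 = rotl(K, (7*3+7) mod 16) = rotl(K, 12) = 0x4652
k_4 = rotl(K, (7*4+7) mod 16) = rotl(K, 3) = 0x2923
k_5 = rotl(K, (7*5+7) mod 16) = rotl(K, 10) = 0x9194
k_6 = rotl(K, (7*6+7) mod 16) = rotl(K, 1) = 0xCA48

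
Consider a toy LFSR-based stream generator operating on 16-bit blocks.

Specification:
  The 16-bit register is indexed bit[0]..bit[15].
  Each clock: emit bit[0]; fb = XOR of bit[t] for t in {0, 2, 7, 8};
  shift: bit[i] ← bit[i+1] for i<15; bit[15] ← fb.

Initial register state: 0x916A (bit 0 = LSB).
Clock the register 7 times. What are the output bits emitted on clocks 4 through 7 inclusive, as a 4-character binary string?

reg_0 = 0x916A
clock 1: out=0, reg = 0xC8B5
clock 2: out=1, reg = 0xE45A
clock 3: out=0, reg = 0x722D
clock 4: out=1, reg = 0x3916
clock 5: out=0, reg = 0x1C8B
clock 6: out=1, reg = 0x0E45
clock 7: out=1, reg = 0x0722

1011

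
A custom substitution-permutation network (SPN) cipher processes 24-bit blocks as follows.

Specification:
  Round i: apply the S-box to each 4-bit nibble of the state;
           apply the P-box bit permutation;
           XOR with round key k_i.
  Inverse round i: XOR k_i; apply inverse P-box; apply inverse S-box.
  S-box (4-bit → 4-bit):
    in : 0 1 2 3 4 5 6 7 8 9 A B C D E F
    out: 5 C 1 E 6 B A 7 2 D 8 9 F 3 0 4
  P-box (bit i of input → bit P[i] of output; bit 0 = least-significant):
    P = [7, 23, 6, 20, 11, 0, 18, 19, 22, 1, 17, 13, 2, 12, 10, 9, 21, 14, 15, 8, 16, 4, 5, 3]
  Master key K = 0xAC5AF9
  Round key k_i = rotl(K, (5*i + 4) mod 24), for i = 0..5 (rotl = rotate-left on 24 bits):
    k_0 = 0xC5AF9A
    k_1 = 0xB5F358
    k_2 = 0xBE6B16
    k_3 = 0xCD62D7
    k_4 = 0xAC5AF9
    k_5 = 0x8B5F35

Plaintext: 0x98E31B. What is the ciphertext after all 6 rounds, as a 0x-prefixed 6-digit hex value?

s_0 = plaintext = 0x98E31B
s_1 = Round(s_0, k_0) = 0xDACF30
s_2 = Round(s_1, k_1) = 0xBAE48D
s_3 = Round(s_2, k_2) = 0x3D6A9D
s_4 = Round(s_3, k_3) = 0x61186F
s_5 = Round(s_4, k_4) = 0xA4DDA2
s_6 = Round(s_5, k_5) = 0xC38FBB

0xC38FBB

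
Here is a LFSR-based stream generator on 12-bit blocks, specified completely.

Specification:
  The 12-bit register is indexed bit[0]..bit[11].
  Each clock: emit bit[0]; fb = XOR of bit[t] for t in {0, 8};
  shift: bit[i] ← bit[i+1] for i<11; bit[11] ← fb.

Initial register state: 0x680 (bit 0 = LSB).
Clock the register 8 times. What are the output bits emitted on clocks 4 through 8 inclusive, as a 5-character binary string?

00001

reg_0 = 0x680
clock 1: out=0, reg = 0x340
clock 2: out=0, reg = 0x9A0
clock 3: out=0, reg = 0xCD0
clock 4: out=0, reg = 0x668
clock 5: out=0, reg = 0x334
clock 6: out=0, reg = 0x99A
clock 7: out=0, reg = 0xCCD
clock 8: out=1, reg = 0xE66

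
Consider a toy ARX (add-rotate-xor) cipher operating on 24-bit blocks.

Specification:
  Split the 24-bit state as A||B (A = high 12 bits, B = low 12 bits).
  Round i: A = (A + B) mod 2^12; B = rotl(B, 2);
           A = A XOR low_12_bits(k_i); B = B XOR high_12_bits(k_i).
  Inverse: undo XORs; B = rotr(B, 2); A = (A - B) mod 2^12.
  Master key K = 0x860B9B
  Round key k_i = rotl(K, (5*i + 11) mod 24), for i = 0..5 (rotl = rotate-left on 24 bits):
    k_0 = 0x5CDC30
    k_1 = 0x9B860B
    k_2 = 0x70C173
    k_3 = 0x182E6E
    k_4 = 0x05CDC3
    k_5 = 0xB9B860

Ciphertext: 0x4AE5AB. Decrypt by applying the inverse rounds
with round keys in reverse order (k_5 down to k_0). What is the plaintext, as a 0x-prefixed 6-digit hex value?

s_0 = ciphertext = 0x4AE5AB
s_1 = InvRound(s_0, k_5) = 0x94238C
s_2 = InvRound(s_1, k_4) = 0x38D0F4
s_3 = InvRound(s_2, k_3) = 0x58685D
s_4 = InvRound(s_3, k_2) = 0xD217D4
s_5 = InvRound(s_4, k_1) = 0x78F39B
s_6 = InvRound(s_5, k_0) = 0x22A995

0x22A995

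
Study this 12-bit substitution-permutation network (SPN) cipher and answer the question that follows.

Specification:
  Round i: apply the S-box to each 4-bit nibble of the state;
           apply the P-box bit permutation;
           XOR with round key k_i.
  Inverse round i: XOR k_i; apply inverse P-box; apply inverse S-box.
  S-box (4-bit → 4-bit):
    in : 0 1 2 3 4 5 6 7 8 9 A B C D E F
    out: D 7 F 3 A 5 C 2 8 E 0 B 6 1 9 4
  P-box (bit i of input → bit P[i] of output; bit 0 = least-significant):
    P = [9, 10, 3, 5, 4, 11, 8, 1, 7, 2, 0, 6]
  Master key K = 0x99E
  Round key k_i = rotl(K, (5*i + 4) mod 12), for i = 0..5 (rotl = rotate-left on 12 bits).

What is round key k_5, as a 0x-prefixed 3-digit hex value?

0x3D3

K = 0x99E
k_0 = rotl(K, (5*0+4) mod 12) = rotl(K, 4) = 0x9E9
k_1 = rotl(K, (5*1+4) mod 12) = rotl(K, 9) = 0xD33
k_2 = rotl(K, (5*2+4) mod 12) = rotl(K, 2) = 0x67A
k_3 = rotl(K, (5*3+4) mod 12) = rotl(K, 7) = 0xF4C
k_4 = rotl(K, (5*4+4) mod 12) = rotl(K, 0) = 0x99E
k_5 = rotl(K, (5*5+4) mod 12) = rotl(K, 5) = 0x3D3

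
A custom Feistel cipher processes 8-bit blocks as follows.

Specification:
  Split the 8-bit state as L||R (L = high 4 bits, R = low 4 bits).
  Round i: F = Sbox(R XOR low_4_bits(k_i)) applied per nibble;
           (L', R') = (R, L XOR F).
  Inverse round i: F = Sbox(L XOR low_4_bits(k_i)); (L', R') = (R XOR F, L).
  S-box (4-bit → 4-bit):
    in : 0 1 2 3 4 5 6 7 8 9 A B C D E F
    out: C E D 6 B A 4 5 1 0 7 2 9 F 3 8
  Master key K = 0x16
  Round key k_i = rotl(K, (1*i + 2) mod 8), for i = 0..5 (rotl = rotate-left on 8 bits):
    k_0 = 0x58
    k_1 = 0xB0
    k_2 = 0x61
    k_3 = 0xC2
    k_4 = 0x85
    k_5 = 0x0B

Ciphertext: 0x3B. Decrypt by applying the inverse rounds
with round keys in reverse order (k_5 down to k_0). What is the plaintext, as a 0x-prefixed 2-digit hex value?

s_0 = ciphertext = 0x3B
s_1 = InvRound(s_0, k_5) = 0xA3
s_2 = InvRound(s_1, k_4) = 0xBA
s_3 = InvRound(s_2, k_3) = 0xAB
s_4 = InvRound(s_3, k_2) = 0x9A
s_5 = InvRound(s_4, k_1) = 0xA9
s_6 = InvRound(s_5, k_0) = 0x4A

0x4A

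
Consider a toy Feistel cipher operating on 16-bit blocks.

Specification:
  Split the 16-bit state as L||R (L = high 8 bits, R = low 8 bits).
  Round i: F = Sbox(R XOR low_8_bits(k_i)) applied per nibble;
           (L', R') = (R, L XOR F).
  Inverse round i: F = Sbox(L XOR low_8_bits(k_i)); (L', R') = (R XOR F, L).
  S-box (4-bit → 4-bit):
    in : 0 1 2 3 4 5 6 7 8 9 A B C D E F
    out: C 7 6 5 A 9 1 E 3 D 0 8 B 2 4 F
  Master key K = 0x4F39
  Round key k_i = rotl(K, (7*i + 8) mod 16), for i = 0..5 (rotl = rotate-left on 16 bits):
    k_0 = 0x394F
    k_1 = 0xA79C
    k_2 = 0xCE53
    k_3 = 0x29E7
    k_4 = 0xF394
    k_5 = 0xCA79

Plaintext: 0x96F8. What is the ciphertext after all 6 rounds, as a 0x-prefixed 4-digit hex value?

s_0 = plaintext = 0x96F8
s_1 = Round(s_0, k_0) = 0xF818
s_2 = Round(s_1, k_1) = 0x18C2
s_3 = Round(s_2, k_2) = 0xC2CF
s_4 = Round(s_3, k_3) = 0xCFA1
s_5 = Round(s_4, k_4) = 0xA196
s_6 = Round(s_5, k_5) = 0x96EE

0x96EE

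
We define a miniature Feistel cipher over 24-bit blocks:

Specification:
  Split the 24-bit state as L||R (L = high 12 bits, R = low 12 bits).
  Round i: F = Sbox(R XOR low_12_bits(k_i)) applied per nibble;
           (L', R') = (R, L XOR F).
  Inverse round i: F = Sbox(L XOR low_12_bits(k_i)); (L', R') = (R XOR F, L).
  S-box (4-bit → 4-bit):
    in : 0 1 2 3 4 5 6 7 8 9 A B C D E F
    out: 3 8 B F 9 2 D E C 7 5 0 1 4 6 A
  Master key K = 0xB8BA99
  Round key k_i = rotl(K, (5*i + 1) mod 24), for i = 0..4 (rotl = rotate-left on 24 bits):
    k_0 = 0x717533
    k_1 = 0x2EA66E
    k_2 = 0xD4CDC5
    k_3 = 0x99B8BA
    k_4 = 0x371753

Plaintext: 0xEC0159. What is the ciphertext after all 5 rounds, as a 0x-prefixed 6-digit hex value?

0x42F115

s_0 = plaintext = 0xEC0159
s_1 = Round(s_0, k_0) = 0x159715
s_2 = Round(s_1, k_1) = 0x7159B9
s_3 = Round(s_2, k_2) = 0x9B9EF4
s_4 = Round(s_3, k_3) = 0xEF442F
s_5 = Round(s_4, k_4) = 0x42F115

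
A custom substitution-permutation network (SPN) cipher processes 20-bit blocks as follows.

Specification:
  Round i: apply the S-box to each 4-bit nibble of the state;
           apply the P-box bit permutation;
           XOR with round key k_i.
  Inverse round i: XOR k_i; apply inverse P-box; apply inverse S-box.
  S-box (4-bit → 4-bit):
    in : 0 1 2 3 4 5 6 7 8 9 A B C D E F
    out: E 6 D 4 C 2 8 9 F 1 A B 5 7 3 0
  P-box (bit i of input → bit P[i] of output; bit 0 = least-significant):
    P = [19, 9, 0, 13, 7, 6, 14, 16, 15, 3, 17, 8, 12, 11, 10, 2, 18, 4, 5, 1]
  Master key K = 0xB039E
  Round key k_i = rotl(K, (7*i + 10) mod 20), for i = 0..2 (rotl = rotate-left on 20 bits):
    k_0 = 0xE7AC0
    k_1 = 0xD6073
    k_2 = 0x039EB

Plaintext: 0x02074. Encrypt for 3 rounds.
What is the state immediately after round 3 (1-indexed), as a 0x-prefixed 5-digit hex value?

0xE585D

s_0 = plaintext = 0x02074
s_1 = Round(s_0, k_0) = 0xD4F7F
s_2 = Round(s_1, k_1) = 0x864C7
s_3 = Round(s_2, k_2) = 0xE585D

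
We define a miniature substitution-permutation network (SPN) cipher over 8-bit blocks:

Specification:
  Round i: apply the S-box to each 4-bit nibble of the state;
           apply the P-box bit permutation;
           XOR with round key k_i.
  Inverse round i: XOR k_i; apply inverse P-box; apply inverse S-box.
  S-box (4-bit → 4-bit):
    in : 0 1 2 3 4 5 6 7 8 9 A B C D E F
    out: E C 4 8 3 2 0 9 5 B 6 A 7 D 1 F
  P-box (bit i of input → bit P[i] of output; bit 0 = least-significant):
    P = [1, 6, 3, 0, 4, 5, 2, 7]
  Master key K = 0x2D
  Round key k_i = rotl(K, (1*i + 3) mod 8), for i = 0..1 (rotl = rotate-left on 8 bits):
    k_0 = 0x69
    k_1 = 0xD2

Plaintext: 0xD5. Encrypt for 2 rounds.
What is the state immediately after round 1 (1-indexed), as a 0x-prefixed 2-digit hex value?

s_0 = plaintext = 0xD5
s_1 = Round(s_0, k_0) = 0xBD
s_2 = Round(s_1, k_1) = 0x79

0xBD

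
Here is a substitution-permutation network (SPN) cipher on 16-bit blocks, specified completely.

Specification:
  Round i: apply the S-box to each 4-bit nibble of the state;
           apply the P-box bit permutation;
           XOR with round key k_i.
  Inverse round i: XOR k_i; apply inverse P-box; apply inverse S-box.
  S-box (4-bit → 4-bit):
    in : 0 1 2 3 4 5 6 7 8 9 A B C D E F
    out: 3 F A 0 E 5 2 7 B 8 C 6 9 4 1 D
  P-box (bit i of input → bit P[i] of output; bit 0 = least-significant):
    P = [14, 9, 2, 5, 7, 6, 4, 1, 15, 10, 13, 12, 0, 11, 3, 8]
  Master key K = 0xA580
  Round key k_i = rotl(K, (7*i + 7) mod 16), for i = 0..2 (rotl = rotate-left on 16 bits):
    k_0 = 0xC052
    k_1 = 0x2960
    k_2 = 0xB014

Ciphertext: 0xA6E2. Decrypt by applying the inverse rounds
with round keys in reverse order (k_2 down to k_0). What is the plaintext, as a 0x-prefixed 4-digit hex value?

0x258F

s_0 = ciphertext = 0xA6E2
s_1 = InvRound(s_0, k_2) = 0x3214
s_2 = InvRound(s_1, k_1) = 0x29B4
s_3 = InvRound(s_2, k_0) = 0x258F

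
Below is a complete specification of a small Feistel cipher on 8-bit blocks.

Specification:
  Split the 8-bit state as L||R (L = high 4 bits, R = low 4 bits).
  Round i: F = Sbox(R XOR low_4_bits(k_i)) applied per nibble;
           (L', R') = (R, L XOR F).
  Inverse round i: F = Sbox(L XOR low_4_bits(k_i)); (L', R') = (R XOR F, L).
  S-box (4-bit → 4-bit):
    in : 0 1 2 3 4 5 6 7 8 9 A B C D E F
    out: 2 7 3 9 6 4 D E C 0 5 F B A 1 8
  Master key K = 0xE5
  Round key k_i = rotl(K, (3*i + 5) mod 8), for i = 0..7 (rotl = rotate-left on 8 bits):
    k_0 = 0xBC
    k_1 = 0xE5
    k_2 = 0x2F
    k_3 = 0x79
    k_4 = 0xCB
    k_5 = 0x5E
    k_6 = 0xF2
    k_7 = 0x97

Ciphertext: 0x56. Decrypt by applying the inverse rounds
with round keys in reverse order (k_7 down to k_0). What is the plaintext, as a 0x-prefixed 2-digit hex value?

s_0 = ciphertext = 0x56
s_1 = InvRound(s_0, k_7) = 0x55
s_2 = InvRound(s_1, k_6) = 0xB5
s_3 = InvRound(s_2, k_5) = 0x1B
s_4 = InvRound(s_3, k_4) = 0xE1
s_5 = InvRound(s_4, k_3) = 0xFE
s_6 = InvRound(s_5, k_2) = 0xCF
s_7 = InvRound(s_6, k_1) = 0xFC
s_8 = InvRound(s_7, k_0) = 0x5F

0x5F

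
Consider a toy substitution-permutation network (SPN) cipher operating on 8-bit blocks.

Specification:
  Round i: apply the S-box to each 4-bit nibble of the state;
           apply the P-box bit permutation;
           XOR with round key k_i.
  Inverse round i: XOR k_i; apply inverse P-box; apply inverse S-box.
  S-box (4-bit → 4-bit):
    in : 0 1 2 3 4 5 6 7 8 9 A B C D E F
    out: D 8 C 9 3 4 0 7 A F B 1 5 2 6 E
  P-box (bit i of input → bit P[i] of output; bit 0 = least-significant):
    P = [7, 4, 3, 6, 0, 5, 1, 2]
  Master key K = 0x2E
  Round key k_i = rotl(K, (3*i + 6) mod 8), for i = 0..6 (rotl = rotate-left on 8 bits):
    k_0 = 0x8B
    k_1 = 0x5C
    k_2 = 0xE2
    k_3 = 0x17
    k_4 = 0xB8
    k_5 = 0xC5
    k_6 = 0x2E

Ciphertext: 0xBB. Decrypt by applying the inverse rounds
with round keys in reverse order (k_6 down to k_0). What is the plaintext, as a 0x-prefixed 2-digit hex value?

s_0 = ciphertext = 0xBB
s_1 = InvRound(s_0, k_6) = 0x34
s_2 = InvRound(s_1, k_5) = 0x4A
s_3 = InvRound(s_2, k_4) = 0xEA
s_4 = InvRound(s_3, k_3) = 0xA9
s_5 = InvRound(s_4, k_2) = 0xC2
s_6 = InvRound(s_5, k_1) = 0x27
s_7 = InvRound(s_6, k_0) = 0x8C

0x8C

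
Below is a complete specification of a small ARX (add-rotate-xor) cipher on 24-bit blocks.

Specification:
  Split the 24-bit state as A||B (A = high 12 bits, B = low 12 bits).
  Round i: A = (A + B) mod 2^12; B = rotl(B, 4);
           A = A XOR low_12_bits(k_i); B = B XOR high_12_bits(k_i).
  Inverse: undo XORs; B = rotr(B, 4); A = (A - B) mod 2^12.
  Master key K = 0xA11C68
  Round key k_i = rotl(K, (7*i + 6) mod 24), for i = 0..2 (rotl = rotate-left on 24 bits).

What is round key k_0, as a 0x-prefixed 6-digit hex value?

K = 0xA11C68
k_0 = rotl(K, (7*0+6) mod 24) = rotl(K, 6) = 0x471A28

0x471A28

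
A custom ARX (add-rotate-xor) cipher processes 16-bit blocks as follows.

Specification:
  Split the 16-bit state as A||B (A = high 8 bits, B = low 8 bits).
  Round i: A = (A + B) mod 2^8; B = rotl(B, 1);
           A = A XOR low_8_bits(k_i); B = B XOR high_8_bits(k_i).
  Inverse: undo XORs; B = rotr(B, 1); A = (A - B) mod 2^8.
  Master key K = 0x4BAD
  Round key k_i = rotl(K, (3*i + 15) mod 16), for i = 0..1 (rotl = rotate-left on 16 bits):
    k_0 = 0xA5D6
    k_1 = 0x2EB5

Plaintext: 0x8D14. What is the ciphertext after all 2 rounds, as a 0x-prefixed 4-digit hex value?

0xB135

s_0 = plaintext = 0x8D14
s_1 = Round(s_0, k_0) = 0x778D
s_2 = Round(s_1, k_1) = 0xB135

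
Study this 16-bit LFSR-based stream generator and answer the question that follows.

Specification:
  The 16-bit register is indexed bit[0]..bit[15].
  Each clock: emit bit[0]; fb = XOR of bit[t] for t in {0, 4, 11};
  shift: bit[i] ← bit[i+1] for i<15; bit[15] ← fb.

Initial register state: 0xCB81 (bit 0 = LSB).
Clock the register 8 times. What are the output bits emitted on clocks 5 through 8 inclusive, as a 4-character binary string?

reg_0 = 0xCB81
clock 1: out=1, reg = 0x65C0
clock 2: out=0, reg = 0x32E0
clock 3: out=0, reg = 0x1970
clock 4: out=0, reg = 0x0CB8
clock 5: out=0, reg = 0x065C
clock 6: out=0, reg = 0x832E
clock 7: out=0, reg = 0x4197
clock 8: out=1, reg = 0x20CB

0001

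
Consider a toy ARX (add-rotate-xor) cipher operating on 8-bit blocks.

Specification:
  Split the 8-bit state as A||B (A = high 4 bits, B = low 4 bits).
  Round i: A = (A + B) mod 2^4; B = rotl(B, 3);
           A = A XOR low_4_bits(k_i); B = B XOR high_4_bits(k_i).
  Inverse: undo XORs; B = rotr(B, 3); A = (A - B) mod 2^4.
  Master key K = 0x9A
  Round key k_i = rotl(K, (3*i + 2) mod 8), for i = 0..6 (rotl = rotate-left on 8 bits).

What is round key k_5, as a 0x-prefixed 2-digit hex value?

K = 0x9A
k_0 = rotl(K, (3*0+2) mod 8) = rotl(K, 2) = 0x6A
k_1 = rotl(K, (3*1+2) mod 8) = rotl(K, 5) = 0x53
k_2 = rotl(K, (3*2+2) mod 8) = rotl(K, 0) = 0x9A
k_3 = rotl(K, (3*3+2) mod 8) = rotl(K, 3) = 0xD4
k_4 = rotl(K, (3*4+2) mod 8) = rotl(K, 6) = 0xA6
k_5 = rotl(K, (3*5+2) mod 8) = rotl(K, 1) = 0x35

0x35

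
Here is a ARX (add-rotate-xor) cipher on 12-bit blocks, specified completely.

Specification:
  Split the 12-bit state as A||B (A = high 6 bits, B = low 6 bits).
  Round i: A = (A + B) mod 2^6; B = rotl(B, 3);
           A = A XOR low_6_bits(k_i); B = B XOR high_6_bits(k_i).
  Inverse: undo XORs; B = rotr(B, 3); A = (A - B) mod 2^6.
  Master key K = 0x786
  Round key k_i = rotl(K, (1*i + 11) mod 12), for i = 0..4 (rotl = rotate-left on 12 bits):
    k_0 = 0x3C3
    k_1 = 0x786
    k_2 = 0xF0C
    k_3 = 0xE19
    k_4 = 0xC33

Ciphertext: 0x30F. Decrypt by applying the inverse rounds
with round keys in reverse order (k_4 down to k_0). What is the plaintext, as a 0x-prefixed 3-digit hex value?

0x407

s_0 = ciphertext = 0x30F
s_1 = InvRound(s_0, k_4) = 0x03F
s_2 = InvRound(s_1, k_3) = 0x878
s_3 = InvRound(s_2, k_2) = 0x360
s_4 = InvRound(s_3, k_1) = 0x537
s_5 = InvRound(s_4, k_0) = 0x407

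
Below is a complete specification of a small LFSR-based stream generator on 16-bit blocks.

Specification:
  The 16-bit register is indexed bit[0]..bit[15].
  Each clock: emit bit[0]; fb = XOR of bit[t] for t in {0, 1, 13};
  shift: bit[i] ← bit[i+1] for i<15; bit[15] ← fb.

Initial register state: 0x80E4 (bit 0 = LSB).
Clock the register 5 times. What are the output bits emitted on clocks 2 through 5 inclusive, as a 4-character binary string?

0100

reg_0 = 0x80E4
clock 1: out=0, reg = 0x4072
clock 2: out=0, reg = 0xA039
clock 3: out=1, reg = 0x501C
clock 4: out=0, reg = 0x280E
clock 5: out=0, reg = 0x1407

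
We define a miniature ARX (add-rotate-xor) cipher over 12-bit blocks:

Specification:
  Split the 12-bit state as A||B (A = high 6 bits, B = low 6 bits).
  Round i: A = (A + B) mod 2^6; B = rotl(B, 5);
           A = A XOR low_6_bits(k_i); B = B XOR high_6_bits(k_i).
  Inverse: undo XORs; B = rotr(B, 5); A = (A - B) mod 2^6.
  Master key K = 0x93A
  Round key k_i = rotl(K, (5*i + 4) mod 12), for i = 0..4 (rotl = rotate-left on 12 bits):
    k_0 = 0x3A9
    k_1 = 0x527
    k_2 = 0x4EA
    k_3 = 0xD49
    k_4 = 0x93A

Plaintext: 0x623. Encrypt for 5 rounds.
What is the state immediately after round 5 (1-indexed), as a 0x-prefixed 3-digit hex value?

0x937

s_0 = plaintext = 0x623
s_1 = Round(s_0, k_0) = 0x4BF
s_2 = Round(s_1, k_1) = 0xDAB
s_3 = Round(s_2, k_2) = 0x2E6
s_4 = Round(s_3, k_3) = 0xE26
s_5 = Round(s_4, k_4) = 0x937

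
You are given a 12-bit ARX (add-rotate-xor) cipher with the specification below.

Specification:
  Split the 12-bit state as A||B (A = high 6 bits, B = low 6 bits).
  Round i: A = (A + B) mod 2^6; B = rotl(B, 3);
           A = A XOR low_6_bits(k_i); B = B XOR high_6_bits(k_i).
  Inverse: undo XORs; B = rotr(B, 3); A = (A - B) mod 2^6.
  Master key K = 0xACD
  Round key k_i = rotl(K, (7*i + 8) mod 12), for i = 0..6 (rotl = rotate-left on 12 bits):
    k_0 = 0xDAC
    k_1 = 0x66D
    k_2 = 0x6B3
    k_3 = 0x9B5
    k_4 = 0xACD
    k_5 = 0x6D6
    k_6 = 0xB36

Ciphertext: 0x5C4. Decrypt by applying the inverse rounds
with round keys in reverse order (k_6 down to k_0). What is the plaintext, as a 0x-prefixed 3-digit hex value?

s_0 = ciphertext = 0x5C4
s_1 = InvRound(s_0, k_6) = 0x705
s_2 = InvRound(s_1, k_5) = 0x5F3
s_3 = InvRound(s_2, k_4) = 0x5C3
s_4 = InvRound(s_3, k_3) = 0xDAC
s_5 = InvRound(s_4, k_2) = 0x3F6
s_6 = InvRound(s_5, k_1) = 0x97D
s_7 = InvRound(s_6, k_0) = 0xC19

0xC19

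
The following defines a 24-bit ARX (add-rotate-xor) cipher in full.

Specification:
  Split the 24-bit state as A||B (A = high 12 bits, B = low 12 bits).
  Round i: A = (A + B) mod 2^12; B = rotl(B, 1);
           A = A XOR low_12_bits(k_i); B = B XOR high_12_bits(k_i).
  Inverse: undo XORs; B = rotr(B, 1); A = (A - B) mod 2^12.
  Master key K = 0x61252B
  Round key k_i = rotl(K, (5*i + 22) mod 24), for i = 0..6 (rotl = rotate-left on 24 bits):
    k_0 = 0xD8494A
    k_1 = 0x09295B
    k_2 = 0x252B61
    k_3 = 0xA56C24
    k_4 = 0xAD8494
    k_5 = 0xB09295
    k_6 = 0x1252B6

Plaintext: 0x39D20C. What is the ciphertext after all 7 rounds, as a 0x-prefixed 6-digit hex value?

0x0A7EA4

s_0 = plaintext = 0x39D20C
s_1 = Round(s_0, k_0) = 0xCE399C
s_2 = Round(s_1, k_1) = 0xF243AB
s_3 = Round(s_2, k_2) = 0x9AE504
s_4 = Round(s_3, k_3) = 0x29605E
s_5 = Round(s_4, k_4) = 0x660A64
s_6 = Round(s_5, k_5) = 0x251FC0
s_7 = Round(s_6, k_6) = 0x0A7EA4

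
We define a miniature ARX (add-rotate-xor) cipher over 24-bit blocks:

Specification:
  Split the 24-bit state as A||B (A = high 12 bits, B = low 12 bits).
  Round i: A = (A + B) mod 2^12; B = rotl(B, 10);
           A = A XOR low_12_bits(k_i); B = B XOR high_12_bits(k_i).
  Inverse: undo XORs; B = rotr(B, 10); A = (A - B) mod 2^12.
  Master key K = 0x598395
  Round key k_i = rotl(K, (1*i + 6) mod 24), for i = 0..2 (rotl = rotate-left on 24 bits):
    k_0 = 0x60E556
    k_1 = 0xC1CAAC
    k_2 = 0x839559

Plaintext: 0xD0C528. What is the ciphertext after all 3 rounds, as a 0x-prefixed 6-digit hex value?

s_0 = plaintext = 0xD0C528
s_1 = Round(s_0, k_0) = 0x762744
s_2 = Round(s_1, k_1) = 0x40ADCD
s_3 = Round(s_2, k_2) = 0x48EF4A

0x48EF4A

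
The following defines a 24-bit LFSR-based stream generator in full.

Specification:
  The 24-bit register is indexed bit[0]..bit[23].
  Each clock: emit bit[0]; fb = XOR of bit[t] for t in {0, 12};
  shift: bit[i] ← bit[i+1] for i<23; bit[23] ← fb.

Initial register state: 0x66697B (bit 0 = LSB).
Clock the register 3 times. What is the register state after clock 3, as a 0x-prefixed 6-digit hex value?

0xACCD2F

reg_0 = 0x66697B
clock 1: out=1, reg = 0xB334BD
clock 2: out=1, reg = 0x599A5E
clock 3: out=0, reg = 0xACCD2F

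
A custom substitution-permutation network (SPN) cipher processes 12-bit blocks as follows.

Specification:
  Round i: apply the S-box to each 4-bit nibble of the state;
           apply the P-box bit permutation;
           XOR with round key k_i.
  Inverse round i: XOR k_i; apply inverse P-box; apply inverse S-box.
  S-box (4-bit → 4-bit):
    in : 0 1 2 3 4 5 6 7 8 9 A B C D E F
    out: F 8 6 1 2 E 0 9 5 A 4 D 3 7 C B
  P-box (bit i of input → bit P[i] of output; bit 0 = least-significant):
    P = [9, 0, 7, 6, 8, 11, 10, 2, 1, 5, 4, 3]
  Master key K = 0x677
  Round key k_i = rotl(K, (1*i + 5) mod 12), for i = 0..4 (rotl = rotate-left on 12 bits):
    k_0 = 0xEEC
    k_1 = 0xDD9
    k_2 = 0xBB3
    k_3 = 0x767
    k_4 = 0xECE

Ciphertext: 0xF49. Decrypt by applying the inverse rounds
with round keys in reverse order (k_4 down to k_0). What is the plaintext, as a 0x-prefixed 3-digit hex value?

0xC97

s_0 = ciphertext = 0xF49
s_1 = InvRound(s_0, k_4) = 0x372
s_2 = InvRound(s_1, k_3) = 0xAE4
s_3 = InvRound(s_2, k_2) = 0x879
s_4 = InvRound(s_3, k_1) = 0x48A
s_5 = InvRound(s_4, k_0) = 0xC97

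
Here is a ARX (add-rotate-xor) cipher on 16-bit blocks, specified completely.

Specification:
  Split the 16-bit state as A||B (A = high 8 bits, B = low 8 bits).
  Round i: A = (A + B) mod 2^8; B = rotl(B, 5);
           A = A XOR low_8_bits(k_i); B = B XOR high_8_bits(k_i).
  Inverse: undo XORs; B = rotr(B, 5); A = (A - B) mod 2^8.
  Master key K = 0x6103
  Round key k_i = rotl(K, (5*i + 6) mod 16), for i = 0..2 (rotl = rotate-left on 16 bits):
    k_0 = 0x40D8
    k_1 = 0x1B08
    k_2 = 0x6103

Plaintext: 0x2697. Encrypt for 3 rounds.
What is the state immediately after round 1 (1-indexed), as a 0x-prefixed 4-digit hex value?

s_0 = plaintext = 0x2697
s_1 = Round(s_0, k_0) = 0x65B2
s_2 = Round(s_1, k_1) = 0x1F4D
s_3 = Round(s_2, k_2) = 0x6FC8

0x65B2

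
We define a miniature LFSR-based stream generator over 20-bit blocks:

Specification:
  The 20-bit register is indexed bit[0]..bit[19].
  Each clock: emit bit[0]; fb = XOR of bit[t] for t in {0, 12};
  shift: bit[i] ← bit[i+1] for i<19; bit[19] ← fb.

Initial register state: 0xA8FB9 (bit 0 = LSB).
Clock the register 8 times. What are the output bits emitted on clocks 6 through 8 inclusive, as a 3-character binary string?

101

reg_0 = 0xA8FB9
clock 1: out=1, reg = 0xD47DC
clock 2: out=0, reg = 0x6A3EE
clock 3: out=0, reg = 0x351F7
clock 4: out=1, reg = 0x1A8FB
clock 5: out=1, reg = 0x8D47D
clock 6: out=1, reg = 0x46A3E
clock 7: out=0, reg = 0x2351F
clock 8: out=1, reg = 0x11A8F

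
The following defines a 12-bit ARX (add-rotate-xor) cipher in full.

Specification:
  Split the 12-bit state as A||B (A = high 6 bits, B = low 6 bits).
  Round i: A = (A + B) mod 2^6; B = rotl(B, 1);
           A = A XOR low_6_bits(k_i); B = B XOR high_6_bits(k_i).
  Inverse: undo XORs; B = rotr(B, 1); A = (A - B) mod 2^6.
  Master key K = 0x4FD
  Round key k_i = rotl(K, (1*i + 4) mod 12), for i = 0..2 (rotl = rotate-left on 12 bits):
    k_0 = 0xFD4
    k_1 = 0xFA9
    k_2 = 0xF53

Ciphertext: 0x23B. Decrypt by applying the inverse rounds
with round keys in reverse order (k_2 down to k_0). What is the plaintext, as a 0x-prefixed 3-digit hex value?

s_0 = ciphertext = 0x23B
s_1 = InvRound(s_0, k_2) = 0x603
s_2 = InvRound(s_1, k_1) = 0xCFE
s_3 = InvRound(s_2, k_0) = 0x1E0

0x1E0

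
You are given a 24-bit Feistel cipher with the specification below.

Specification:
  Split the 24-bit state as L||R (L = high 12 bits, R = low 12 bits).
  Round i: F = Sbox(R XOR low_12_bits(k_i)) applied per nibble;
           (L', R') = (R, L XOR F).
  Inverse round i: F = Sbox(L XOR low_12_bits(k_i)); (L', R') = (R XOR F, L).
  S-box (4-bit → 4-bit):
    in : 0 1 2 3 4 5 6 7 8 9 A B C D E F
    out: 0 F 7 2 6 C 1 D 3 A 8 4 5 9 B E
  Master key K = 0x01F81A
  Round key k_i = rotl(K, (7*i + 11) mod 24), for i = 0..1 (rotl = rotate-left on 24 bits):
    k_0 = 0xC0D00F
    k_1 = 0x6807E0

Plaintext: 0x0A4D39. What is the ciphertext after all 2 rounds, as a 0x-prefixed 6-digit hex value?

0x985625

s_0 = plaintext = 0x0A4D39
s_1 = Round(s_0, k_0) = 0xD39985
s_2 = Round(s_1, k_1) = 0x985625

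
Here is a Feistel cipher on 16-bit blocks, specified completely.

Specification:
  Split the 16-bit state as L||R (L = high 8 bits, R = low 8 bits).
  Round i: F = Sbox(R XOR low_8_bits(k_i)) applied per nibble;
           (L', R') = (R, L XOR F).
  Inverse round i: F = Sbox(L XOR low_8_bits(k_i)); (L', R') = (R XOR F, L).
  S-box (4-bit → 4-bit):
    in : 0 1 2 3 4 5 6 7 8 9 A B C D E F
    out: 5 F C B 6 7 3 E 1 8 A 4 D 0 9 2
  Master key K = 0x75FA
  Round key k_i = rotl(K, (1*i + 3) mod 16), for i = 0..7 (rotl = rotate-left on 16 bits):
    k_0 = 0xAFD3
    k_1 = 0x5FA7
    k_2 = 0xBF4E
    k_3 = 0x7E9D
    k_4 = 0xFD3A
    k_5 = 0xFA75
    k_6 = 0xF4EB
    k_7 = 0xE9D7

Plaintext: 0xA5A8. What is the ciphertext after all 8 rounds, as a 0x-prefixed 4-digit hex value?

s_0 = plaintext = 0xA5A8
s_1 = Round(s_0, k_0) = 0xA841
s_2 = Round(s_1, k_1) = 0x413B
s_3 = Round(s_2, k_2) = 0x3BA6
s_4 = Round(s_3, k_3) = 0xA68F
s_5 = Round(s_4, k_4) = 0x8FE1
s_6 = Round(s_5, k_5) = 0xE109
s_7 = Round(s_6, k_6) = 0x097D
s_8 = Round(s_7, k_7) = 0x7DA3

0x7DA3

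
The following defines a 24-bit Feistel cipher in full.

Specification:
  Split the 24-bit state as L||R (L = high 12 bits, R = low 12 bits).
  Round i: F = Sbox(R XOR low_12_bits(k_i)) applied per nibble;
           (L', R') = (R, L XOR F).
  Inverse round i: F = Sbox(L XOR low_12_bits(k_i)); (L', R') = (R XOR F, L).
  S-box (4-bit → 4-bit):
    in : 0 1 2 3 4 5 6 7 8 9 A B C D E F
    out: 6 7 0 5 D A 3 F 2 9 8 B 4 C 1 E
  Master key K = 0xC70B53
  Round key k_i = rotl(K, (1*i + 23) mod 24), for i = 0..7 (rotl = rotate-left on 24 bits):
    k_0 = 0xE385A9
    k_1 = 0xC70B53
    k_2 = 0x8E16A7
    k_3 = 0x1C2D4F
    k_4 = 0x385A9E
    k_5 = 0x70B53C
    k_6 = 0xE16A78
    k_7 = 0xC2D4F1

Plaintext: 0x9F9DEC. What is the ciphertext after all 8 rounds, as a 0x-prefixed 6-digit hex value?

s_0 = plaintext = 0x9F9DEC
s_1 = Round(s_0, k_0) = 0xDECB23
s_2 = Round(s_1, k_1) = 0xB23B1A
s_3 = Round(s_2, k_2) = 0xB1A79F
s_4 = Round(s_3, k_3) = 0x79F3DC
s_5 = Round(s_4, k_4) = 0x3DCE4F
s_6 = Round(s_5, k_5) = 0xE4F829
s_7 = Round(s_6, k_6) = 0x829EE8
s_8 = Round(s_7, k_7) = 0xEE8050

0xEE8050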